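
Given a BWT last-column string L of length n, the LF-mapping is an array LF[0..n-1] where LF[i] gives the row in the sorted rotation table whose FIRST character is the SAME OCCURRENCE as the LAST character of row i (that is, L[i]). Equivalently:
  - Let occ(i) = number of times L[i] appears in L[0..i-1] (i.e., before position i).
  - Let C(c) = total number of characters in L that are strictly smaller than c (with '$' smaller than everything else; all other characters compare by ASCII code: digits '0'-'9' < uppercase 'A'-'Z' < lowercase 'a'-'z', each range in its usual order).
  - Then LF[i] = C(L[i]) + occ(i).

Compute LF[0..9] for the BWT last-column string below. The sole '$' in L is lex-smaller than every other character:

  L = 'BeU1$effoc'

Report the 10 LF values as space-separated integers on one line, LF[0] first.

Answer: 2 5 3 1 0 6 7 8 9 4

Derivation:
Char counts: '$':1, '1':1, 'B':1, 'U':1, 'c':1, 'e':2, 'f':2, 'o':1
C (first-col start): C('$')=0, C('1')=1, C('B')=2, C('U')=3, C('c')=4, C('e')=5, C('f')=7, C('o')=9
L[0]='B': occ=0, LF[0]=C('B')+0=2+0=2
L[1]='e': occ=0, LF[1]=C('e')+0=5+0=5
L[2]='U': occ=0, LF[2]=C('U')+0=3+0=3
L[3]='1': occ=0, LF[3]=C('1')+0=1+0=1
L[4]='$': occ=0, LF[4]=C('$')+0=0+0=0
L[5]='e': occ=1, LF[5]=C('e')+1=5+1=6
L[6]='f': occ=0, LF[6]=C('f')+0=7+0=7
L[7]='f': occ=1, LF[7]=C('f')+1=7+1=8
L[8]='o': occ=0, LF[8]=C('o')+0=9+0=9
L[9]='c': occ=0, LF[9]=C('c')+0=4+0=4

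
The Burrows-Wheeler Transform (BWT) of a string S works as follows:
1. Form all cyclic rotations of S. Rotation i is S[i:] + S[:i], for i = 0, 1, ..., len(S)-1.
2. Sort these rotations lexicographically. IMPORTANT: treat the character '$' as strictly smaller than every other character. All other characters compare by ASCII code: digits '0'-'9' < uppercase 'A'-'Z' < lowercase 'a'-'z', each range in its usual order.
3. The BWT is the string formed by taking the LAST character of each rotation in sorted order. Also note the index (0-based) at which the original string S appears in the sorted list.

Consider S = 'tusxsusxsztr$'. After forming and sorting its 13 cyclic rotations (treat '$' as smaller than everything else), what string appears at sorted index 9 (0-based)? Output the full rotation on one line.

All 13 rotations (rotation i = S[i:]+S[:i]):
  rot[0] = tusxsusxsztr$
  rot[1] = usxsusxsztr$t
  rot[2] = sxsusxsztr$tu
  rot[3] = xsusxsztr$tus
  rot[4] = susxsztr$tusx
  rot[5] = usxsztr$tusxs
  rot[6] = sxsztr$tusxsu
  rot[7] = xsztr$tusxsus
  rot[8] = sztr$tusxsusx
  rot[9] = ztr$tusxsusxs
  rot[10] = tr$tusxsusxsz
  rot[11] = r$tusxsusxszt
  rot[12] = $tusxsusxsztr
Sorted (with $ < everything):
  sorted[0] = $tusxsusxsztr
  sorted[1] = r$tusxsusxszt
  sorted[2] = susxsztr$tusx
  sorted[3] = sxsusxsztr$tu
  sorted[4] = sxsztr$tusxsu
  sorted[5] = sztr$tusxsusx
  sorted[6] = tr$tusxsusxsz
  sorted[7] = tusxsusxsztr$
  sorted[8] = usxsusxsztr$t
  sorted[9] = usxsztr$tusxs
  sorted[10] = xsusxsztr$tus
  sorted[11] = xsztr$tusxsus
  sorted[12] = ztr$tusxsusxs
sorted[9] = usxsztr$tusxs

Answer: usxsztr$tusxs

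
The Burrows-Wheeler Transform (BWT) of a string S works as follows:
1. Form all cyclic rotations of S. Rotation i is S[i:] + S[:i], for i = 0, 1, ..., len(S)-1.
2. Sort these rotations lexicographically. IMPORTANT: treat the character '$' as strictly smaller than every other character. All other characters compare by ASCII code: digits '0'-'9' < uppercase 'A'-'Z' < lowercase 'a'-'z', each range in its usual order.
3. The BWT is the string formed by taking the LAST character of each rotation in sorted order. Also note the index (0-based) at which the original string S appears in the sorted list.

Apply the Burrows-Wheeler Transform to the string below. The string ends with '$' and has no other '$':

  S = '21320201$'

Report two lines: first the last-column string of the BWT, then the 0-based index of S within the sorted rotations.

All 9 rotations (rotation i = S[i:]+S[:i]):
  rot[0] = 21320201$
  rot[1] = 1320201$2
  rot[2] = 320201$21
  rot[3] = 20201$213
  rot[4] = 0201$2132
  rot[5] = 201$21320
  rot[6] = 01$213202
  rot[7] = 1$2132020
  rot[8] = $21320201
Sorted (with $ < everything):
  sorted[0] = $21320201  (last char: '1')
  sorted[1] = 01$213202  (last char: '2')
  sorted[2] = 0201$2132  (last char: '2')
  sorted[3] = 1$2132020  (last char: '0')
  sorted[4] = 1320201$2  (last char: '2')
  sorted[5] = 201$21320  (last char: '0')
  sorted[6] = 20201$213  (last char: '3')
  sorted[7] = 21320201$  (last char: '$')
  sorted[8] = 320201$21  (last char: '1')
Last column: 1220203$1
Original string S is at sorted index 7

Answer: 1220203$1
7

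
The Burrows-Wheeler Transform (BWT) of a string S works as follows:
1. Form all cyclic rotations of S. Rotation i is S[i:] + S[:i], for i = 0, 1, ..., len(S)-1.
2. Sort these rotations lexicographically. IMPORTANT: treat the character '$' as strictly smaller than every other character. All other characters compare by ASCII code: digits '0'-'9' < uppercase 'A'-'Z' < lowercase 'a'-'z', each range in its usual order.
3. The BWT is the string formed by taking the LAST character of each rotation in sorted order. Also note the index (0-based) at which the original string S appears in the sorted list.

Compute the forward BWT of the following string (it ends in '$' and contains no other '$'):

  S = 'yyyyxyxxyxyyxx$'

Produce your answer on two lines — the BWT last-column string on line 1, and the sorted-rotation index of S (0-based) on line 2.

Answer: xxyyyxyyxyxxyy$
14

Derivation:
All 15 rotations (rotation i = S[i:]+S[:i]):
  rot[0] = yyyyxyxxyxyyxx$
  rot[1] = yyyxyxxyxyyxx$y
  rot[2] = yyxyxxyxyyxx$yy
  rot[3] = yxyxxyxyyxx$yyy
  rot[4] = xyxxyxyyxx$yyyy
  rot[5] = yxxyxyyxx$yyyyx
  rot[6] = xxyxyyxx$yyyyxy
  rot[7] = xyxyyxx$yyyyxyx
  rot[8] = yxyyxx$yyyyxyxx
  rot[9] = xyyxx$yyyyxyxxy
  rot[10] = yyxx$yyyyxyxxyx
  rot[11] = yxx$yyyyxyxxyxy
  rot[12] = xx$yyyyxyxxyxyy
  rot[13] = x$yyyyxyxxyxyyx
  rot[14] = $yyyyxyxxyxyyxx
Sorted (with $ < everything):
  sorted[0] = $yyyyxyxxyxyyxx  (last char: 'x')
  sorted[1] = x$yyyyxyxxyxyyx  (last char: 'x')
  sorted[2] = xx$yyyyxyxxyxyy  (last char: 'y')
  sorted[3] = xxyxyyxx$yyyyxy  (last char: 'y')
  sorted[4] = xyxxyxyyxx$yyyy  (last char: 'y')
  sorted[5] = xyxyyxx$yyyyxyx  (last char: 'x')
  sorted[6] = xyyxx$yyyyxyxxy  (last char: 'y')
  sorted[7] = yxx$yyyyxyxxyxy  (last char: 'y')
  sorted[8] = yxxyxyyxx$yyyyx  (last char: 'x')
  sorted[9] = yxyxxyxyyxx$yyy  (last char: 'y')
  sorted[10] = yxyyxx$yyyyxyxx  (last char: 'x')
  sorted[11] = yyxx$yyyyxyxxyx  (last char: 'x')
  sorted[12] = yyxyxxyxyyxx$yy  (last char: 'y')
  sorted[13] = yyyxyxxyxyyxx$y  (last char: 'y')
  sorted[14] = yyyyxyxxyxyyxx$  (last char: '$')
Last column: xxyyyxyyxyxxyy$
Original string S is at sorted index 14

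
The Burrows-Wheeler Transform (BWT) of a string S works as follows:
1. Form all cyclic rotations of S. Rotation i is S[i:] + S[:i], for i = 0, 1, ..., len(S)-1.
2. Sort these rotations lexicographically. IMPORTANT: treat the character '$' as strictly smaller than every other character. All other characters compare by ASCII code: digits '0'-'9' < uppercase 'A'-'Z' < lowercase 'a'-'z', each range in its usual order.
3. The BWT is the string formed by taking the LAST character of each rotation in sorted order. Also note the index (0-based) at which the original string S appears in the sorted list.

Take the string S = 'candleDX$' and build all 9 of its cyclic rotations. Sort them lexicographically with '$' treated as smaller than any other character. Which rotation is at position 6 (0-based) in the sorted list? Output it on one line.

Answer: eDX$candl

Derivation:
All 9 rotations (rotation i = S[i:]+S[:i]):
  rot[0] = candleDX$
  rot[1] = andleDX$c
  rot[2] = ndleDX$ca
  rot[3] = dleDX$can
  rot[4] = leDX$cand
  rot[5] = eDX$candl
  rot[6] = DX$candle
  rot[7] = X$candleD
  rot[8] = $candleDX
Sorted (with $ < everything):
  sorted[0] = $candleDX
  sorted[1] = DX$candle
  sorted[2] = X$candleD
  sorted[3] = andleDX$c
  sorted[4] = candleDX$
  sorted[5] = dleDX$can
  sorted[6] = eDX$candl
  sorted[7] = leDX$cand
  sorted[8] = ndleDX$ca
sorted[6] = eDX$candl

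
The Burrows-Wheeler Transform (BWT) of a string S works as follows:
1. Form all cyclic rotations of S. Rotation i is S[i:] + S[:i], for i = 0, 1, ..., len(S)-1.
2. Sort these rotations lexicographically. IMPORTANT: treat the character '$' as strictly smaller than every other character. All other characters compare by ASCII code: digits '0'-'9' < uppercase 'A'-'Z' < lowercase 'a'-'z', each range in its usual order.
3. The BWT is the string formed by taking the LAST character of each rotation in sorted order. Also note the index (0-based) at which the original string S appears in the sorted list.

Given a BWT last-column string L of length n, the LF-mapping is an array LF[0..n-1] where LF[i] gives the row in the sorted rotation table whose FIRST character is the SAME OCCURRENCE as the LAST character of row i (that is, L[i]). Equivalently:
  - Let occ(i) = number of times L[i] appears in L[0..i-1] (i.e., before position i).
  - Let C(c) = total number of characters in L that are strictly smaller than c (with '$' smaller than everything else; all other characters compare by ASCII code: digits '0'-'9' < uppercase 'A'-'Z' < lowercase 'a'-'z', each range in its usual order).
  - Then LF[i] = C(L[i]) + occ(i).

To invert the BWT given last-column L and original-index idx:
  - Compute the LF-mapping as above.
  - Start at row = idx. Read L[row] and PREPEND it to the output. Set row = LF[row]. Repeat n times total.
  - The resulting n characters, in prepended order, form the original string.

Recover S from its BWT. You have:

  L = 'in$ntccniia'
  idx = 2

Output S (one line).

Answer: cincinnati$

Derivation:
LF mapping: 4 7 0 8 10 2 3 9 5 6 1
Walk LF starting at row 2, prepending L[row]:
  step 1: row=2, L[2]='$', prepend. Next row=LF[2]=0
  step 2: row=0, L[0]='i', prepend. Next row=LF[0]=4
  step 3: row=4, L[4]='t', prepend. Next row=LF[4]=10
  step 4: row=10, L[10]='a', prepend. Next row=LF[10]=1
  step 5: row=1, L[1]='n', prepend. Next row=LF[1]=7
  step 6: row=7, L[7]='n', prepend. Next row=LF[7]=9
  step 7: row=9, L[9]='i', prepend. Next row=LF[9]=6
  step 8: row=6, L[6]='c', prepend. Next row=LF[6]=3
  step 9: row=3, L[3]='n', prepend. Next row=LF[3]=8
  step 10: row=8, L[8]='i', prepend. Next row=LF[8]=5
  step 11: row=5, L[5]='c', prepend. Next row=LF[5]=2
Reversed output: cincinnati$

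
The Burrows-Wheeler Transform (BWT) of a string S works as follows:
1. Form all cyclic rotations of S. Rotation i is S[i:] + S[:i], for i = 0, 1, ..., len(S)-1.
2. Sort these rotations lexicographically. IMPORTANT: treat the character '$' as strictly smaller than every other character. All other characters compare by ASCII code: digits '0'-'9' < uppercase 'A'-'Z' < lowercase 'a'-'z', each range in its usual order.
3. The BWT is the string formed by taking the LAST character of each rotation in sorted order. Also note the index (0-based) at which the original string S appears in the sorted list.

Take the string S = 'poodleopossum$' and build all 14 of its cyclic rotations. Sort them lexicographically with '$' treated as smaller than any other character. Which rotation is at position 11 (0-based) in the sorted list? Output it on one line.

Answer: ssum$poodleopo

Derivation:
All 14 rotations (rotation i = S[i:]+S[:i]):
  rot[0] = poodleopossum$
  rot[1] = oodleopossum$p
  rot[2] = odleopossum$po
  rot[3] = dleopossum$poo
  rot[4] = leopossum$pood
  rot[5] = eopossum$poodl
  rot[6] = opossum$poodle
  rot[7] = possum$poodleo
  rot[8] = ossum$poodleop
  rot[9] = ssum$poodleopo
  rot[10] = sum$poodleopos
  rot[11] = um$poodleoposs
  rot[12] = m$poodleopossu
  rot[13] = $poodleopossum
Sorted (with $ < everything):
  sorted[0] = $poodleopossum
  sorted[1] = dleopossum$poo
  sorted[2] = eopossum$poodl
  sorted[3] = leopossum$pood
  sorted[4] = m$poodleopossu
  sorted[5] = odleopossum$po
  sorted[6] = oodleopossum$p
  sorted[7] = opossum$poodle
  sorted[8] = ossum$poodleop
  sorted[9] = poodleopossum$
  sorted[10] = possum$poodleo
  sorted[11] = ssum$poodleopo
  sorted[12] = sum$poodleopos
  sorted[13] = um$poodleoposs
sorted[11] = ssum$poodleopo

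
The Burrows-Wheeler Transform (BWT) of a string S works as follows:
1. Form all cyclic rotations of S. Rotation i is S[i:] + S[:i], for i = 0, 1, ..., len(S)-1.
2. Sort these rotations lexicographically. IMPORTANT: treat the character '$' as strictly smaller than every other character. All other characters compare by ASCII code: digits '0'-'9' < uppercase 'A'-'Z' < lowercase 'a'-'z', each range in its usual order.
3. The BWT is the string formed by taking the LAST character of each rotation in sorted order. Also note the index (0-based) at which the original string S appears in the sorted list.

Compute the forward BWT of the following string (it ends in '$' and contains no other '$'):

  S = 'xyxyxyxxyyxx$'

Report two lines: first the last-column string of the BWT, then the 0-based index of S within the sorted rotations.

Answer: xxyyyy$xyxxxx
6

Derivation:
All 13 rotations (rotation i = S[i:]+S[:i]):
  rot[0] = xyxyxyxxyyxx$
  rot[1] = yxyxyxxyyxx$x
  rot[2] = xyxyxxyyxx$xy
  rot[3] = yxyxxyyxx$xyx
  rot[4] = xyxxyyxx$xyxy
  rot[5] = yxxyyxx$xyxyx
  rot[6] = xxyyxx$xyxyxy
  rot[7] = xyyxx$xyxyxyx
  rot[8] = yyxx$xyxyxyxx
  rot[9] = yxx$xyxyxyxxy
  rot[10] = xx$xyxyxyxxyy
  rot[11] = x$xyxyxyxxyyx
  rot[12] = $xyxyxyxxyyxx
Sorted (with $ < everything):
  sorted[0] = $xyxyxyxxyyxx  (last char: 'x')
  sorted[1] = x$xyxyxyxxyyx  (last char: 'x')
  sorted[2] = xx$xyxyxyxxyy  (last char: 'y')
  sorted[3] = xxyyxx$xyxyxy  (last char: 'y')
  sorted[4] = xyxxyyxx$xyxy  (last char: 'y')
  sorted[5] = xyxyxxyyxx$xy  (last char: 'y')
  sorted[6] = xyxyxyxxyyxx$  (last char: '$')
  sorted[7] = xyyxx$xyxyxyx  (last char: 'x')
  sorted[8] = yxx$xyxyxyxxy  (last char: 'y')
  sorted[9] = yxxyyxx$xyxyx  (last char: 'x')
  sorted[10] = yxyxxyyxx$xyx  (last char: 'x')
  sorted[11] = yxyxyxxyyxx$x  (last char: 'x')
  sorted[12] = yyxx$xyxyxyxx  (last char: 'x')
Last column: xxyyyy$xyxxxx
Original string S is at sorted index 6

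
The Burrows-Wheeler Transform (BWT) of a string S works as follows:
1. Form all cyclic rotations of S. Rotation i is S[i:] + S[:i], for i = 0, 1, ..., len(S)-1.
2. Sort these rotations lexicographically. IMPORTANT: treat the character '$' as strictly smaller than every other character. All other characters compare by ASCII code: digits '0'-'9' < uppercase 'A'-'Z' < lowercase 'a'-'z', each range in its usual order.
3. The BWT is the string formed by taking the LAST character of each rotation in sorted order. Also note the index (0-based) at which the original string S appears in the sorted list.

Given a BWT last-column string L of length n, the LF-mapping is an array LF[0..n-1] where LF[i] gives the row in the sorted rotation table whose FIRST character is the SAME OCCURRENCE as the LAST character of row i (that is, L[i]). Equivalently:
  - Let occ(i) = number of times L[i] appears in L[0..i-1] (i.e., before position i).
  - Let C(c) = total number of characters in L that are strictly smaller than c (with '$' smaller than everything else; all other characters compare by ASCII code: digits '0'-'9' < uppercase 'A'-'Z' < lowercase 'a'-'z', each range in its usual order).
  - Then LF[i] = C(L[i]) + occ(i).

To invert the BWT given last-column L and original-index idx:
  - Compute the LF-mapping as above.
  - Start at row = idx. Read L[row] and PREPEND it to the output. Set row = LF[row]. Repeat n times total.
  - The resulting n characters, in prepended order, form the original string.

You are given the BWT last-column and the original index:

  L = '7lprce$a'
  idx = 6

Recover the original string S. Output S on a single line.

Answer: parcel7$

Derivation:
LF mapping: 1 5 6 7 3 4 0 2
Walk LF starting at row 6, prepending L[row]:
  step 1: row=6, L[6]='$', prepend. Next row=LF[6]=0
  step 2: row=0, L[0]='7', prepend. Next row=LF[0]=1
  step 3: row=1, L[1]='l', prepend. Next row=LF[1]=5
  step 4: row=5, L[5]='e', prepend. Next row=LF[5]=4
  step 5: row=4, L[4]='c', prepend. Next row=LF[4]=3
  step 6: row=3, L[3]='r', prepend. Next row=LF[3]=7
  step 7: row=7, L[7]='a', prepend. Next row=LF[7]=2
  step 8: row=2, L[2]='p', prepend. Next row=LF[2]=6
Reversed output: parcel7$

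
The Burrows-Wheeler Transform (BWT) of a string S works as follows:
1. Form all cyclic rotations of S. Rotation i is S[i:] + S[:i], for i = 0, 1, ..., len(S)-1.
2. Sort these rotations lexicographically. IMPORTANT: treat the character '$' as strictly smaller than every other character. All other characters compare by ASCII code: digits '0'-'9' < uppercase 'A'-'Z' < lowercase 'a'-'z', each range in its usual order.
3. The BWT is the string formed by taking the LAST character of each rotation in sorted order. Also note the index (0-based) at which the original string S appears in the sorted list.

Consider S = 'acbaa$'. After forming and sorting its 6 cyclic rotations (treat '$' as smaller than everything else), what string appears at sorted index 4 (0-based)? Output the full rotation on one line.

All 6 rotations (rotation i = S[i:]+S[:i]):
  rot[0] = acbaa$
  rot[1] = cbaa$a
  rot[2] = baa$ac
  rot[3] = aa$acb
  rot[4] = a$acba
  rot[5] = $acbaa
Sorted (with $ < everything):
  sorted[0] = $acbaa
  sorted[1] = a$acba
  sorted[2] = aa$acb
  sorted[3] = acbaa$
  sorted[4] = baa$ac
  sorted[5] = cbaa$a
sorted[4] = baa$ac

Answer: baa$ac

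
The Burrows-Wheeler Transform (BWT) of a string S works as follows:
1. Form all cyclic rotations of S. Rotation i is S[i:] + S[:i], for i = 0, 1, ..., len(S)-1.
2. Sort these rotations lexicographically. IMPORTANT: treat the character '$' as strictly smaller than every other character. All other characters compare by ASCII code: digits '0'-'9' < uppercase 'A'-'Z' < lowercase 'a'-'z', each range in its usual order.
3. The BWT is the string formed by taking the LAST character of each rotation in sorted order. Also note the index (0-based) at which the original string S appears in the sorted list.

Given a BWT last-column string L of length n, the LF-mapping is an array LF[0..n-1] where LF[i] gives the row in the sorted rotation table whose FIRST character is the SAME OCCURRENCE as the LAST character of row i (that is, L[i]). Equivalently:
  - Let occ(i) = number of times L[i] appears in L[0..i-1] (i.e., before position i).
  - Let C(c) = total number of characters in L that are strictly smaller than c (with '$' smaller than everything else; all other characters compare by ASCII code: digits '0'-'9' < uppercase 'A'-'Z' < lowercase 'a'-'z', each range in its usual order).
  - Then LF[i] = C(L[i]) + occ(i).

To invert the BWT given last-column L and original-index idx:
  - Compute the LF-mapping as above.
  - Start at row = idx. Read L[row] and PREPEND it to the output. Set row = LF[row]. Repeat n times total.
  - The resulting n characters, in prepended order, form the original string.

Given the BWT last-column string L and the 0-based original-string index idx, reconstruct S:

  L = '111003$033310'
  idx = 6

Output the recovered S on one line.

LF mapping: 5 6 7 1 2 9 0 3 10 11 12 8 4
Walk LF starting at row 6, prepending L[row]:
  step 1: row=6, L[6]='$', prepend. Next row=LF[6]=0
  step 2: row=0, L[0]='1', prepend. Next row=LF[0]=5
  step 3: row=5, L[5]='3', prepend. Next row=LF[5]=9
  step 4: row=9, L[9]='3', prepend. Next row=LF[9]=11
  step 5: row=11, L[11]='1', prepend. Next row=LF[11]=8
  step 6: row=8, L[8]='3', prepend. Next row=LF[8]=10
  step 7: row=10, L[10]='3', prepend. Next row=LF[10]=12
  step 8: row=12, L[12]='0', prepend. Next row=LF[12]=4
  step 9: row=4, L[4]='0', prepend. Next row=LF[4]=2
  step 10: row=2, L[2]='1', prepend. Next row=LF[2]=7
  step 11: row=7, L[7]='0', prepend. Next row=LF[7]=3
  step 12: row=3, L[3]='0', prepend. Next row=LF[3]=1
  step 13: row=1, L[1]='1', prepend. Next row=LF[1]=6
Reversed output: 100100331331$

Answer: 100100331331$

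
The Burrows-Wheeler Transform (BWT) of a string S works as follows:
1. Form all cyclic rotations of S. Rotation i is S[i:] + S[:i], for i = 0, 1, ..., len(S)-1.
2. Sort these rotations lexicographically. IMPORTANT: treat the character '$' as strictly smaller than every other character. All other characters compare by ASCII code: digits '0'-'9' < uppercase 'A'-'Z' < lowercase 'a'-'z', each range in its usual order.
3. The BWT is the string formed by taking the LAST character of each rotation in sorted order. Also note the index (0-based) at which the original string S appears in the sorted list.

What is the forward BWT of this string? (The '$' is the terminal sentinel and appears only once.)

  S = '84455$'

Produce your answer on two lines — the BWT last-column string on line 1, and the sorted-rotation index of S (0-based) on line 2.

All 6 rotations (rotation i = S[i:]+S[:i]):
  rot[0] = 84455$
  rot[1] = 4455$8
  rot[2] = 455$84
  rot[3] = 55$844
  rot[4] = 5$8445
  rot[5] = $84455
Sorted (with $ < everything):
  sorted[0] = $84455  (last char: '5')
  sorted[1] = 4455$8  (last char: '8')
  sorted[2] = 455$84  (last char: '4')
  sorted[3] = 5$8445  (last char: '5')
  sorted[4] = 55$844  (last char: '4')
  sorted[5] = 84455$  (last char: '$')
Last column: 58454$
Original string S is at sorted index 5

Answer: 58454$
5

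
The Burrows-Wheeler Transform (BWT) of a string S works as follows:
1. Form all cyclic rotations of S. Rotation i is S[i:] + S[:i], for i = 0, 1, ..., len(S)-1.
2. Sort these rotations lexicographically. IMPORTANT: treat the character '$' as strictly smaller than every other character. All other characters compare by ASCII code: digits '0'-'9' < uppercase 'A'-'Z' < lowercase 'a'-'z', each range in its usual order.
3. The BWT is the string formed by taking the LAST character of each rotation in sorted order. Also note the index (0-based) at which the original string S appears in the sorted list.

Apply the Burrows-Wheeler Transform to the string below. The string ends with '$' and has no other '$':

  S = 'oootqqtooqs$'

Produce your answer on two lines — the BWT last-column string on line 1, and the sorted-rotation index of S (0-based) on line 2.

All 12 rotations (rotation i = S[i:]+S[:i]):
  rot[0] = oootqqtooqs$
  rot[1] = ootqqtooqs$o
  rot[2] = otqqtooqs$oo
  rot[3] = tqqtooqs$ooo
  rot[4] = qqtooqs$ooot
  rot[5] = qtooqs$oootq
  rot[6] = tooqs$oootqq
  rot[7] = ooqs$oootqqt
  rot[8] = oqs$oootqqto
  rot[9] = qs$oootqqtoo
  rot[10] = s$oootqqtooq
  rot[11] = $oootqqtooqs
Sorted (with $ < everything):
  sorted[0] = $oootqqtooqs  (last char: 's')
  sorted[1] = oootqqtooqs$  (last char: '$')
  sorted[2] = ooqs$oootqqt  (last char: 't')
  sorted[3] = ootqqtooqs$o  (last char: 'o')
  sorted[4] = oqs$oootqqto  (last char: 'o')
  sorted[5] = otqqtooqs$oo  (last char: 'o')
  sorted[6] = qqtooqs$ooot  (last char: 't')
  sorted[7] = qs$oootqqtoo  (last char: 'o')
  sorted[8] = qtooqs$oootq  (last char: 'q')
  sorted[9] = s$oootqqtooq  (last char: 'q')
  sorted[10] = tooqs$oootqq  (last char: 'q')
  sorted[11] = tqqtooqs$ooo  (last char: 'o')
Last column: s$toootoqqqo
Original string S is at sorted index 1

Answer: s$toootoqqqo
1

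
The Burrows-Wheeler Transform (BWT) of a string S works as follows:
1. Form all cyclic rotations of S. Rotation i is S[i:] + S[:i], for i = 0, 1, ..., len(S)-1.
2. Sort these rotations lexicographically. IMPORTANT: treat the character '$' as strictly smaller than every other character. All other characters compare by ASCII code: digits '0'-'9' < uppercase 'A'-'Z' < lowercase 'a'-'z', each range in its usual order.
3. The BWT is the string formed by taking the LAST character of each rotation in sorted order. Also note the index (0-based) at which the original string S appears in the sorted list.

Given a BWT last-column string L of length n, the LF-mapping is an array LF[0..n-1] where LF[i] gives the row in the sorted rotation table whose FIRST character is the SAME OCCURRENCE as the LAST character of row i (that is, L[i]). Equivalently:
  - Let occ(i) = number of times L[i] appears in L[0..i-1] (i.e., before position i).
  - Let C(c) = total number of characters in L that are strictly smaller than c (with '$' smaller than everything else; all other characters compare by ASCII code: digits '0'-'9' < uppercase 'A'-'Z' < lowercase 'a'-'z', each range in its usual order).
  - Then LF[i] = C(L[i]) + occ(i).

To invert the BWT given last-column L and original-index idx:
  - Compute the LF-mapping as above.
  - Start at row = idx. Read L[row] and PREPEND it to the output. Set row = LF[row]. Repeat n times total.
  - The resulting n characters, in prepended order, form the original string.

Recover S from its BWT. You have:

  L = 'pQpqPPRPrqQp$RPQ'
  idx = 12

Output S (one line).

LF mapping: 10 5 11 13 1 2 8 3 15 14 6 12 0 9 4 7
Walk LF starting at row 12, prepending L[row]:
  step 1: row=12, L[12]='$', prepend. Next row=LF[12]=0
  step 2: row=0, L[0]='p', prepend. Next row=LF[0]=10
  step 3: row=10, L[10]='Q', prepend. Next row=LF[10]=6
  step 4: row=6, L[6]='R', prepend. Next row=LF[6]=8
  step 5: row=8, L[8]='r', prepend. Next row=LF[8]=15
  step 6: row=15, L[15]='Q', prepend. Next row=LF[15]=7
  step 7: row=7, L[7]='P', prepend. Next row=LF[7]=3
  step 8: row=3, L[3]='q', prepend. Next row=LF[3]=13
  step 9: row=13, L[13]='R', prepend. Next row=LF[13]=9
  step 10: row=9, L[9]='q', prepend. Next row=LF[9]=14
  step 11: row=14, L[14]='P', prepend. Next row=LF[14]=4
  step 12: row=4, L[4]='P', prepend. Next row=LF[4]=1
  step 13: row=1, L[1]='Q', prepend. Next row=LF[1]=5
  step 14: row=5, L[5]='P', prepend. Next row=LF[5]=2
  step 15: row=2, L[2]='p', prepend. Next row=LF[2]=11
  step 16: row=11, L[11]='p', prepend. Next row=LF[11]=12
Reversed output: ppPQPPqRqPQrRQp$

Answer: ppPQPPqRqPQrRQp$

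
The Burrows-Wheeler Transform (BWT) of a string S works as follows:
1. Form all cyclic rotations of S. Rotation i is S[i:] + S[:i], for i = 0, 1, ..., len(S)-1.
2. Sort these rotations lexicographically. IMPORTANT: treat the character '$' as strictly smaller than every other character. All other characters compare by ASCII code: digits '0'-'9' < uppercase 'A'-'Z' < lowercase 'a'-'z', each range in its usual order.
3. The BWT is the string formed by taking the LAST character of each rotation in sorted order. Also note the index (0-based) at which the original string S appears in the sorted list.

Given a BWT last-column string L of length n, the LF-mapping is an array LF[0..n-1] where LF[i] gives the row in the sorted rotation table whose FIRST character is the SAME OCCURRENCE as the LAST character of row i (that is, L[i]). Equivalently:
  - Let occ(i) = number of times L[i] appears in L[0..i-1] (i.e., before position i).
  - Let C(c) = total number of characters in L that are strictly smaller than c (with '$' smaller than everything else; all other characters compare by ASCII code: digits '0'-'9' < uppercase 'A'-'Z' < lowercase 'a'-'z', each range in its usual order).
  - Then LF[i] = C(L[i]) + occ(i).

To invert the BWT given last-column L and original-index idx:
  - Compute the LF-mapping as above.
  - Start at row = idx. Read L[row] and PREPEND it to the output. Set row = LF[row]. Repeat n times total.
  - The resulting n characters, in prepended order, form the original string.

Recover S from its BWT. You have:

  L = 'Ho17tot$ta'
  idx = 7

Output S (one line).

Answer: tattoo17H$

Derivation:
LF mapping: 3 5 1 2 7 6 8 0 9 4
Walk LF starting at row 7, prepending L[row]:
  step 1: row=7, L[7]='$', prepend. Next row=LF[7]=0
  step 2: row=0, L[0]='H', prepend. Next row=LF[0]=3
  step 3: row=3, L[3]='7', prepend. Next row=LF[3]=2
  step 4: row=2, L[2]='1', prepend. Next row=LF[2]=1
  step 5: row=1, L[1]='o', prepend. Next row=LF[1]=5
  step 6: row=5, L[5]='o', prepend. Next row=LF[5]=6
  step 7: row=6, L[6]='t', prepend. Next row=LF[6]=8
  step 8: row=8, L[8]='t', prepend. Next row=LF[8]=9
  step 9: row=9, L[9]='a', prepend. Next row=LF[9]=4
  step 10: row=4, L[4]='t', prepend. Next row=LF[4]=7
Reversed output: tattoo17H$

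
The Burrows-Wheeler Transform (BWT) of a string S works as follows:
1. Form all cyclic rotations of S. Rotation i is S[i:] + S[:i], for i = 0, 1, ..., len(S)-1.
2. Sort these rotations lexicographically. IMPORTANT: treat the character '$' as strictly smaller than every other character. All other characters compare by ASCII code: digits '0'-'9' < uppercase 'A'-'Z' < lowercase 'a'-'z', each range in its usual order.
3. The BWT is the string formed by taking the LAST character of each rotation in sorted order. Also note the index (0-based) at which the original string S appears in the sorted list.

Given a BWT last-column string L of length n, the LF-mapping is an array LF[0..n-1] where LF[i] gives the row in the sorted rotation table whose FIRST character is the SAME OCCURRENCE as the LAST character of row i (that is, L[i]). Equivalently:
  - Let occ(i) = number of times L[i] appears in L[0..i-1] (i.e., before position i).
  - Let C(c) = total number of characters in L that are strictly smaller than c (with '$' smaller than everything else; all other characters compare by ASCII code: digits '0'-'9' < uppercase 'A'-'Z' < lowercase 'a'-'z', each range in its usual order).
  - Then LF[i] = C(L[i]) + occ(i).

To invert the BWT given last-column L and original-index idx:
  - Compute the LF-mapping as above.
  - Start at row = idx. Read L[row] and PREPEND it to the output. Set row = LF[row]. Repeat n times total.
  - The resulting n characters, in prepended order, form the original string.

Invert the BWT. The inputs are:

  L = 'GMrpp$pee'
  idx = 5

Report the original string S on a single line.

LF mapping: 1 2 8 5 6 0 7 3 4
Walk LF starting at row 5, prepending L[row]:
  step 1: row=5, L[5]='$', prepend. Next row=LF[5]=0
  step 2: row=0, L[0]='G', prepend. Next row=LF[0]=1
  step 3: row=1, L[1]='M', prepend. Next row=LF[1]=2
  step 4: row=2, L[2]='r', prepend. Next row=LF[2]=8
  step 5: row=8, L[8]='e', prepend. Next row=LF[8]=4
  step 6: row=4, L[4]='p', prepend. Next row=LF[4]=6
  step 7: row=6, L[6]='p', prepend. Next row=LF[6]=7
  step 8: row=7, L[7]='e', prepend. Next row=LF[7]=3
  step 9: row=3, L[3]='p', prepend. Next row=LF[3]=5
Reversed output: pepperMG$

Answer: pepperMG$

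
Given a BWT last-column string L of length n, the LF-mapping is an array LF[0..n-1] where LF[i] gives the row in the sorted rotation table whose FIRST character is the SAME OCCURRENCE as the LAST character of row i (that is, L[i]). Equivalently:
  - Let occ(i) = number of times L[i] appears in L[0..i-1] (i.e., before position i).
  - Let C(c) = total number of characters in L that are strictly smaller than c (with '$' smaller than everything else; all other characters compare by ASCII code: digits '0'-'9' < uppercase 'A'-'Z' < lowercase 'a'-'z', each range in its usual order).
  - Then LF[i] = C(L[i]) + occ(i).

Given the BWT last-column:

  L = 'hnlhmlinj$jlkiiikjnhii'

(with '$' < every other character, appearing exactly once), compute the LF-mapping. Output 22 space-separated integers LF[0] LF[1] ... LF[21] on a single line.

Char counts: '$':1, 'h':3, 'i':6, 'j':3, 'k':2, 'l':3, 'm':1, 'n':3
C (first-col start): C('$')=0, C('h')=1, C('i')=4, C('j')=10, C('k')=13, C('l')=15, C('m')=18, C('n')=19
L[0]='h': occ=0, LF[0]=C('h')+0=1+0=1
L[1]='n': occ=0, LF[1]=C('n')+0=19+0=19
L[2]='l': occ=0, LF[2]=C('l')+0=15+0=15
L[3]='h': occ=1, LF[3]=C('h')+1=1+1=2
L[4]='m': occ=0, LF[4]=C('m')+0=18+0=18
L[5]='l': occ=1, LF[5]=C('l')+1=15+1=16
L[6]='i': occ=0, LF[6]=C('i')+0=4+0=4
L[7]='n': occ=1, LF[7]=C('n')+1=19+1=20
L[8]='j': occ=0, LF[8]=C('j')+0=10+0=10
L[9]='$': occ=0, LF[9]=C('$')+0=0+0=0
L[10]='j': occ=1, LF[10]=C('j')+1=10+1=11
L[11]='l': occ=2, LF[11]=C('l')+2=15+2=17
L[12]='k': occ=0, LF[12]=C('k')+0=13+0=13
L[13]='i': occ=1, LF[13]=C('i')+1=4+1=5
L[14]='i': occ=2, LF[14]=C('i')+2=4+2=6
L[15]='i': occ=3, LF[15]=C('i')+3=4+3=7
L[16]='k': occ=1, LF[16]=C('k')+1=13+1=14
L[17]='j': occ=2, LF[17]=C('j')+2=10+2=12
L[18]='n': occ=2, LF[18]=C('n')+2=19+2=21
L[19]='h': occ=2, LF[19]=C('h')+2=1+2=3
L[20]='i': occ=4, LF[20]=C('i')+4=4+4=8
L[21]='i': occ=5, LF[21]=C('i')+5=4+5=9

Answer: 1 19 15 2 18 16 4 20 10 0 11 17 13 5 6 7 14 12 21 3 8 9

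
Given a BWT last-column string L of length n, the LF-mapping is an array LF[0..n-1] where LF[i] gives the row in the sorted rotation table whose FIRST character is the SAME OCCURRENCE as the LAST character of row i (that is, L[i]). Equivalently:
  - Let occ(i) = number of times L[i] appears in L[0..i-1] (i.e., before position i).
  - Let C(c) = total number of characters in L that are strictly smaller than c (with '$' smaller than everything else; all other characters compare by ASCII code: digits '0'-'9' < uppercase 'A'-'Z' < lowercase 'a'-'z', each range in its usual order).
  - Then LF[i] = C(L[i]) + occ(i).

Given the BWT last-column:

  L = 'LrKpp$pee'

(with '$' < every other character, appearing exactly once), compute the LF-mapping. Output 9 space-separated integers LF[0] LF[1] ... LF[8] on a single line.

Answer: 2 8 1 5 6 0 7 3 4

Derivation:
Char counts: '$':1, 'K':1, 'L':1, 'e':2, 'p':3, 'r':1
C (first-col start): C('$')=0, C('K')=1, C('L')=2, C('e')=3, C('p')=5, C('r')=8
L[0]='L': occ=0, LF[0]=C('L')+0=2+0=2
L[1]='r': occ=0, LF[1]=C('r')+0=8+0=8
L[2]='K': occ=0, LF[2]=C('K')+0=1+0=1
L[3]='p': occ=0, LF[3]=C('p')+0=5+0=5
L[4]='p': occ=1, LF[4]=C('p')+1=5+1=6
L[5]='$': occ=0, LF[5]=C('$')+0=0+0=0
L[6]='p': occ=2, LF[6]=C('p')+2=5+2=7
L[7]='e': occ=0, LF[7]=C('e')+0=3+0=3
L[8]='e': occ=1, LF[8]=C('e')+1=3+1=4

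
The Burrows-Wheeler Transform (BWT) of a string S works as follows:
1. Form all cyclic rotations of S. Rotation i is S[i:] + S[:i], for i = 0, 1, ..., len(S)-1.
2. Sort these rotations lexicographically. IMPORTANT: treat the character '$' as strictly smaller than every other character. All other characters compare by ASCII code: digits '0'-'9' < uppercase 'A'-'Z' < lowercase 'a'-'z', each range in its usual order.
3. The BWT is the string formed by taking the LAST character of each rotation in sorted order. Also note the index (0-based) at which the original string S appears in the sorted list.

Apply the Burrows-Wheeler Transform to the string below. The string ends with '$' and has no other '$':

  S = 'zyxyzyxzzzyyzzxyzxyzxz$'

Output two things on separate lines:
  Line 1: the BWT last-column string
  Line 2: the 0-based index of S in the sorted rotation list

All 23 rotations (rotation i = S[i:]+S[:i]):
  rot[0] = zyxyzyxzzzyyzzxyzxyzxz$
  rot[1] = yxyzyxzzzyyzzxyzxyzxz$z
  rot[2] = xyzyxzzzyyzzxyzxyzxz$zy
  rot[3] = yzyxzzzyyzzxyzxyzxz$zyx
  rot[4] = zyxzzzyyzzxyzxyzxz$zyxy
  rot[5] = yxzzzyyzzxyzxyzxz$zyxyz
  rot[6] = xzzzyyzzxyzxyzxz$zyxyzy
  rot[7] = zzzyyzzxyzxyzxz$zyxyzyx
  rot[8] = zzyyzzxyzxyzxz$zyxyzyxz
  rot[9] = zyyzzxyzxyzxz$zyxyzyxzz
  rot[10] = yyzzxyzxyzxz$zyxyzyxzzz
  rot[11] = yzzxyzxyzxz$zyxyzyxzzzy
  rot[12] = zzxyzxyzxz$zyxyzyxzzzyy
  rot[13] = zxyzxyzxz$zyxyzyxzzzyyz
  rot[14] = xyzxyzxz$zyxyzyxzzzyyzz
  rot[15] = yzxyzxz$zyxyzyxzzzyyzzx
  rot[16] = zxyzxz$zyxyzyxzzzyyzzxy
  rot[17] = xyzxz$zyxyzyxzzzyyzzxyz
  rot[18] = yzxz$zyxyzyxzzzyyzzxyzx
  rot[19] = zxz$zyxyzyxzzzyyzzxyzxy
  rot[20] = xz$zyxyzyxzzzyyzzxyzxyz
  rot[21] = z$zyxyzyxzzzyyzzxyzxyzx
  rot[22] = $zyxyzyxzzzyyzzxyzxyzxz
Sorted (with $ < everything):
  sorted[0] = $zyxyzyxzzzyyzzxyzxyzxz  (last char: 'z')
  sorted[1] = xyzxyzxz$zyxyzyxzzzyyzz  (last char: 'z')
  sorted[2] = xyzxz$zyxyzyxzzzyyzzxyz  (last char: 'z')
  sorted[3] = xyzyxzzzyyzzxyzxyzxz$zy  (last char: 'y')
  sorted[4] = xz$zyxyzyxzzzyyzzxyzxyz  (last char: 'z')
  sorted[5] = xzzzyyzzxyzxyzxz$zyxyzy  (last char: 'y')
  sorted[6] = yxyzyxzzzyyzzxyzxyzxz$z  (last char: 'z')
  sorted[7] = yxzzzyyzzxyzxyzxz$zyxyz  (last char: 'z')
  sorted[8] = yyzzxyzxyzxz$zyxyzyxzzz  (last char: 'z')
  sorted[9] = yzxyzxz$zyxyzyxzzzyyzzx  (last char: 'x')
  sorted[10] = yzxz$zyxyzyxzzzyyzzxyzx  (last char: 'x')
  sorted[11] = yzyxzzzyyzzxyzxyzxz$zyx  (last char: 'x')
  sorted[12] = yzzxyzxyzxz$zyxyzyxzzzy  (last char: 'y')
  sorted[13] = z$zyxyzyxzzzyyzzxyzxyzx  (last char: 'x')
  sorted[14] = zxyzxyzxz$zyxyzyxzzzyyz  (last char: 'z')
  sorted[15] = zxyzxz$zyxyzyxzzzyyzzxy  (last char: 'y')
  sorted[16] = zxz$zyxyzyxzzzyyzzxyzxy  (last char: 'y')
  sorted[17] = zyxyzyxzzzyyzzxyzxyzxz$  (last char: '$')
  sorted[18] = zyxzzzyyzzxyzxyzxz$zyxy  (last char: 'y')
  sorted[19] = zyyzzxyzxyzxz$zyxyzyxzz  (last char: 'z')
  sorted[20] = zzxyzxyzxz$zyxyzyxzzzyy  (last char: 'y')
  sorted[21] = zzyyzzxyzxyzxz$zyxyzyxz  (last char: 'z')
  sorted[22] = zzzyyzzxyzxyzxz$zyxyzyx  (last char: 'x')
Last column: zzzyzyzzzxxxyxzyy$yzyzx
Original string S is at sorted index 17

Answer: zzzyzyzzzxxxyxzyy$yzyzx
17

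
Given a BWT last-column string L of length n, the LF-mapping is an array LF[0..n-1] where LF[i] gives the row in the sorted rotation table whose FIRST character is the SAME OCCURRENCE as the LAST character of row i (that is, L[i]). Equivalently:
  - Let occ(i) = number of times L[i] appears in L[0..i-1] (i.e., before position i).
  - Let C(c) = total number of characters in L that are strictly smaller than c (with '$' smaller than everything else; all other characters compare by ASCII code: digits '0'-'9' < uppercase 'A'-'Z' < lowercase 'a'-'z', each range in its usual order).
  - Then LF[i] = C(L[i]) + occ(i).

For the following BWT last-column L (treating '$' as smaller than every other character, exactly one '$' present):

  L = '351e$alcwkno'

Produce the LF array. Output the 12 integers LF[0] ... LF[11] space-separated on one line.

Answer: 2 3 1 6 0 4 8 5 11 7 9 10

Derivation:
Char counts: '$':1, '1':1, '3':1, '5':1, 'a':1, 'c':1, 'e':1, 'k':1, 'l':1, 'n':1, 'o':1, 'w':1
C (first-col start): C('$')=0, C('1')=1, C('3')=2, C('5')=3, C('a')=4, C('c')=5, C('e')=6, C('k')=7, C('l')=8, C('n')=9, C('o')=10, C('w')=11
L[0]='3': occ=0, LF[0]=C('3')+0=2+0=2
L[1]='5': occ=0, LF[1]=C('5')+0=3+0=3
L[2]='1': occ=0, LF[2]=C('1')+0=1+0=1
L[3]='e': occ=0, LF[3]=C('e')+0=6+0=6
L[4]='$': occ=0, LF[4]=C('$')+0=0+0=0
L[5]='a': occ=0, LF[5]=C('a')+0=4+0=4
L[6]='l': occ=0, LF[6]=C('l')+0=8+0=8
L[7]='c': occ=0, LF[7]=C('c')+0=5+0=5
L[8]='w': occ=0, LF[8]=C('w')+0=11+0=11
L[9]='k': occ=0, LF[9]=C('k')+0=7+0=7
L[10]='n': occ=0, LF[10]=C('n')+0=9+0=9
L[11]='o': occ=0, LF[11]=C('o')+0=10+0=10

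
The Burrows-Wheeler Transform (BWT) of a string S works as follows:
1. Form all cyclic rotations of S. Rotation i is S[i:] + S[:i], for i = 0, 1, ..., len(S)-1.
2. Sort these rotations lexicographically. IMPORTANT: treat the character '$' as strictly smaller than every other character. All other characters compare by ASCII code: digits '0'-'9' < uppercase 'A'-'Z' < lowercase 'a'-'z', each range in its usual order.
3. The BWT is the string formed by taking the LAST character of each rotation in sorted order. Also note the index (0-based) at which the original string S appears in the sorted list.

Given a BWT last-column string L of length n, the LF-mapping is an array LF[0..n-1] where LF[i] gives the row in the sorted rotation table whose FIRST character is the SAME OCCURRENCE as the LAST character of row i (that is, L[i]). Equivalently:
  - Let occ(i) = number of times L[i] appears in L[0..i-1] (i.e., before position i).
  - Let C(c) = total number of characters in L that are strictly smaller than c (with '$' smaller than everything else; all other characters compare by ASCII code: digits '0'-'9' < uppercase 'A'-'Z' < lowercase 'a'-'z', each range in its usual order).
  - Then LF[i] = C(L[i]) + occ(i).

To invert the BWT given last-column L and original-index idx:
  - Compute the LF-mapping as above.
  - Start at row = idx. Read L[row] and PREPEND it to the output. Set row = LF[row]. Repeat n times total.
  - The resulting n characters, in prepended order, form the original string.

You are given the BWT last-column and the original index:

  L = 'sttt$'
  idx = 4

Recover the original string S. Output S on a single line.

Answer: ttts$

Derivation:
LF mapping: 1 2 3 4 0
Walk LF starting at row 4, prepending L[row]:
  step 1: row=4, L[4]='$', prepend. Next row=LF[4]=0
  step 2: row=0, L[0]='s', prepend. Next row=LF[0]=1
  step 3: row=1, L[1]='t', prepend. Next row=LF[1]=2
  step 4: row=2, L[2]='t', prepend. Next row=LF[2]=3
  step 5: row=3, L[3]='t', prepend. Next row=LF[3]=4
Reversed output: ttts$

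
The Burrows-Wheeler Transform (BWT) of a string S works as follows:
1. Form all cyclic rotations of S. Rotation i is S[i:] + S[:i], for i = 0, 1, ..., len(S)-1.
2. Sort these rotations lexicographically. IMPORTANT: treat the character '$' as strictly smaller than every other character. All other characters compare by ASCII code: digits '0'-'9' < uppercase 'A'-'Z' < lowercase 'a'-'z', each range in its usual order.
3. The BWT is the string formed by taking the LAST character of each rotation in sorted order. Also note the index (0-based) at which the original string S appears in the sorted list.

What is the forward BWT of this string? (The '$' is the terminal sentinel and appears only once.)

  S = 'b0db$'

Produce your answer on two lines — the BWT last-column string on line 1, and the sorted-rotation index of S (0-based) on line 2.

All 5 rotations (rotation i = S[i:]+S[:i]):
  rot[0] = b0db$
  rot[1] = 0db$b
  rot[2] = db$b0
  rot[3] = b$b0d
  rot[4] = $b0db
Sorted (with $ < everything):
  sorted[0] = $b0db  (last char: 'b')
  sorted[1] = 0db$b  (last char: 'b')
  sorted[2] = b$b0d  (last char: 'd')
  sorted[3] = b0db$  (last char: '$')
  sorted[4] = db$b0  (last char: '0')
Last column: bbd$0
Original string S is at sorted index 3

Answer: bbd$0
3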